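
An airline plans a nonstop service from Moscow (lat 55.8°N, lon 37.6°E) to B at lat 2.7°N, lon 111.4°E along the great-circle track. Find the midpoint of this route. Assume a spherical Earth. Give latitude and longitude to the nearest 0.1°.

≈ lat 34.4°N, lon 86.4°E

Write both endpoints as unit vectors p₁, p₂ with components (cos φ cos λ, cos φ sin λ, sin φ).
The central angle between the endpoints is δ = arccos(p₁·p₂) ≈ 1.374 rad (78.7°).
Interpolate at f = 1/2 with slerp weights a = sin((1−f)δ)/sin δ ≈ 0.647, b = sin(fδ)/sin δ ≈ 0.647.
p = a·p₁ + b·p₂ ≈ (0.052, 0.823, 0.565); φ = arcsin(p_z) ≈ 34.42°, λ = atan2(p_y, p_x) ≈ 86.37°.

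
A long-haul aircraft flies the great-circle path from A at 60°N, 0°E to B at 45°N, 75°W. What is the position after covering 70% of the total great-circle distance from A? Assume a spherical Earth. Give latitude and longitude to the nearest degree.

≈ 54°N, 59°W

Write both endpoints as unit vectors p₁, p₂ with components (cos φ cos λ, cos φ sin λ, sin φ).
The central angle between the endpoints is δ = arccos(p₁·p₂) ≈ 0.790 rad (45.3°).
Interpolate at f = 0.70 with slerp weights a = sin((1−f)δ)/sin δ ≈ 0.331, b = sin(fδ)/sin δ ≈ 0.739.
p = a·p₁ + b·p₂ ≈ (0.301, -0.505, 0.809); φ = arcsin(p_z) ≈ 54.01°, λ = atan2(p_y, p_x) ≈ -59.24°.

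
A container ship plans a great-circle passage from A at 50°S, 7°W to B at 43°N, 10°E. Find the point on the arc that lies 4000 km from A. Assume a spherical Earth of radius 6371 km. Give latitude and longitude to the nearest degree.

≈ 15°S, 0°E

From cos δ = sin φ₁ sin φ₂ + cos φ₁ cos φ₂ cos Δλ, the central angle is δ ≈ 1.644 rad (94.2°). The total great-circle distance is δ·R ≈ 1.644 × 6371 ≈ 10472 km, so the target fraction is f = 4000/10472 ≈ 0.382.
Interpolate at f ≈ 0.382 with slerp weights a = sin((1−f)δ)/sin δ ≈ 0.852, b = sin(fδ)/sin δ ≈ 0.589.
p = a·p₁ + b·p₂ ≈ (0.968, 0.008, -0.251); φ = arcsin(p_z) ≈ -14.55°, λ = atan2(p_y, p_x) ≈ 0.48°.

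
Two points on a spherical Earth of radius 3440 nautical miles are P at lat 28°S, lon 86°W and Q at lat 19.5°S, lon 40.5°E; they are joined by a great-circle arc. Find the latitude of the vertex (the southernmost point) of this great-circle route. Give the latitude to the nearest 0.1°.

≈ 44.7°S

The great circle lies in the plane with unit normal n̂ = (p₁ × p₂)/|p₁ × p₂|.
Here n̂_z ≈ +0.711; the vertex latitude is φ_max = arccos|n̂_z| ≈ 44.7°.
Check via Clairaut: cos φ_max = |cos φ₁| · sin C = cos(28.0°)·sin(126.4°) ≈ 0.711, again giving ≈ 44.7°.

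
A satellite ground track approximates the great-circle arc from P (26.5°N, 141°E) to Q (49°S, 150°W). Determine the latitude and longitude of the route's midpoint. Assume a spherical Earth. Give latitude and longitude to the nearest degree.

From cos δ = sin φ₁ sin φ₂ + cos φ₁ cos φ₂ cos Δλ, the central angle is δ ≈ 1.697 rad (97.3°).
Interpolate at f = 1/2 with slerp weights a = sin((1−f)δ)/sin δ ≈ 0.757, b = sin(fδ)/sin δ ≈ 0.757.
p = a·p₁ + b·p₂ ≈ (-0.956, 0.178, -0.233); φ = arcsin(p_z) ≈ -13.50°, λ = atan2(p_y, p_x) ≈ 169.46°.

≈ (13°S, 169°E)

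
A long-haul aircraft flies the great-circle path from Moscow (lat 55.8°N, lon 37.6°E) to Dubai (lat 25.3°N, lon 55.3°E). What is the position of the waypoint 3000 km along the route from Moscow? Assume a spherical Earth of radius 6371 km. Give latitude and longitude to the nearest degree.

≈ lat 31°N, lon 53°E

Write both endpoints as unit vectors p₁, p₂ with components (cos φ cos λ, cos φ sin λ, sin φ).
The central angle between the endpoints is δ = arccos(p₁·p₂) ≈ 0.578 rad (33.1°). The total great-circle distance is δ·R ≈ 0.578 × 6371 ≈ 3682 km, so the target fraction is f = 3000/3682 ≈ 0.815.
Interpolate at f ≈ 0.815 with slerp weights a = sin((1−f)δ)/sin δ ≈ 0.196, b = sin(fδ)/sin δ ≈ 0.830.
p = a·p₁ + b·p₂ ≈ (0.515, 0.684, 0.517); φ = arcsin(p_z) ≈ 31.11°, λ = atan2(p_y, p_x) ≈ 53.06°.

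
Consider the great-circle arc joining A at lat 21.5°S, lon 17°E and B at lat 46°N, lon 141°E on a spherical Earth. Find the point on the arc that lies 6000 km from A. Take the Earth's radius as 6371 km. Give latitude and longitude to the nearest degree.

≈ lat 17°N, lon 56°E

From cos δ = sin φ₁ sin φ₂ + cos φ₁ cos φ₂ cos Δλ, the central angle is δ ≈ 2.246 rad (128.7°). The total great-circle distance is δ·R ≈ 2.246 × 6371 ≈ 14309 km, so the target fraction is f = 6000/14309 ≈ 0.419.
Interpolate at f ≈ 0.419 with slerp weights a = sin((1−f)δ)/sin δ ≈ 1.236, b = sin(fδ)/sin δ ≈ 1.036.
p = a·p₁ + b·p₂ ≈ (0.540, 0.789, 0.292); φ = arcsin(p_z) ≈ 16.99°, λ = atan2(p_y, p_x) ≈ 55.59°.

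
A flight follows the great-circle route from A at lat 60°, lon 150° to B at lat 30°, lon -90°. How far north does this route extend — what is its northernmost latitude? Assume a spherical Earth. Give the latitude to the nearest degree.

The great circle lies in the plane with unit normal n̂ = (p₁ × p₂)/|p₁ × p₂|.
Here n̂_z ≈ +0.384; the vertex latitude is φ_max = arccos|n̂_z| ≈ 67.4°.

≈ 67°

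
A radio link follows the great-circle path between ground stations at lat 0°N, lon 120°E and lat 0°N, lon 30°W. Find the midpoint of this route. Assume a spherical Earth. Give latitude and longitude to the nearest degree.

≈ lat 0°N, lon 45°E

Convert each endpoint to a unit vector on the sphere (x = cos φ cos λ, y = cos φ sin λ, z = sin φ).
The central angle between the endpoints is δ = arccos(p₁·p₂) ≈ 2.618 rad (150.0°).
Interpolate at f = 1/2 with slerp weights a = sin((1−f)δ)/sin δ ≈ 1.932, b = sin(fδ)/sin δ ≈ 1.932.
p = a·p₁ + b·p₂ ≈ (0.707, 0.707, 0.000); φ = arcsin(p_z) ≈ 0.00°, λ = atan2(p_y, p_x) ≈ 45.00°.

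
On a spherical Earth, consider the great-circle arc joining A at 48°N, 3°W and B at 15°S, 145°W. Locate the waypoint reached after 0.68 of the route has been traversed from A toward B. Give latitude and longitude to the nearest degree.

≈ 20°N, 120°W

The haversine formula gives a central angle δ ≈ 2.349 rad (134.6°) between the endpoints.
Interpolate at f = 0.68 with slerp weights a = sin((1−f)δ)/sin δ ≈ 0.958, b = sin(fδ)/sin δ ≈ 1.403.
p = a·p₁ + b·p₂ ≈ (-0.470, -0.811, 0.349); φ = arcsin(p_z) ≈ 20.42°, λ = atan2(p_y, p_x) ≈ -120.09°.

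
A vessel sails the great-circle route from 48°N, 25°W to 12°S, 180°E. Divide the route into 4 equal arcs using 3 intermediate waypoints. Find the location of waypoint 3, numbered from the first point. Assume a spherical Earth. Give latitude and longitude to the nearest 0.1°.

Convert each endpoint to a unit vector on the sphere (x = cos φ cos λ, y = cos φ sin λ, z = sin φ).
The central angle between the endpoints is δ = arccos(p₁·p₂) ≈ 2.415 rad (138.4°).
Interpolate at f = 3/4 with slerp weights a = sin((1−f)δ)/sin δ ≈ 0.855, b = sin(fδ)/sin δ ≈ 1.462.
p = a·p₁ + b·p₂ ≈ (-0.912, -0.242, 0.331); φ = arcsin(p_z) ≈ 19.35°, λ = atan2(p_y, p_x) ≈ -165.15°.

≈ 19.4°N, 165.2°W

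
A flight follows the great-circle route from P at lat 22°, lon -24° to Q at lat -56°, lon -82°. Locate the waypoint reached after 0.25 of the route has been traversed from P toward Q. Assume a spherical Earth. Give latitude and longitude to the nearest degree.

≈ lat 1°, lon -35°

From cos δ = sin φ₁ sin φ₂ + cos φ₁ cos φ₂ cos Δλ, the central angle is δ ≈ 1.607 rad (92.1°).
Interpolate at f = 0.25 with slerp weights a = sin((1−f)δ)/sin δ ≈ 0.934, b = sin(fδ)/sin δ ≈ 0.391.
p = a·p₁ + b·p₂ ≈ (0.822, -0.569, 0.026); φ = arcsin(p_z) ≈ 1.47°, λ = atan2(p_y, p_x) ≈ -34.69°.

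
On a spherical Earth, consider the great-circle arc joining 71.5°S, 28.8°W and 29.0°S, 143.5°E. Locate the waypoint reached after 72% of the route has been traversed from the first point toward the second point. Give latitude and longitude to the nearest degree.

Convert each endpoint to a unit vector on the sphere (x = cos φ cos λ, y = cos φ sin λ, z = sin φ).
The central angle between the endpoints is δ = arccos(p₁·p₂) ≈ 1.385 rad (79.4°).
Interpolate at f = 0.72 with slerp weights a = sin((1−f)δ)/sin δ ≈ 0.385, b = sin(fδ)/sin δ ≈ 0.855.
p = a·p₁ + b·p₂ ≈ (-0.494, 0.386, -0.779); φ = arcsin(p_z) ≈ -51.19°, λ = atan2(p_y, p_x) ≈ 142.00°.

≈ 51°S, 142°E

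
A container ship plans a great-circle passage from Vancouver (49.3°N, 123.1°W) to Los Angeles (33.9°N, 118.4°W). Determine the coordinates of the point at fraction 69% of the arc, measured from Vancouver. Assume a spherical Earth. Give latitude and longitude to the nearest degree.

The haversine formula gives a central angle δ ≈ 0.276 rad (15.8°) between the endpoints.
Interpolate at f = 0.69 with slerp weights a = sin((1−f)δ)/sin δ ≈ 0.314, b = sin(fδ)/sin δ ≈ 0.695.
p = a·p₁ + b·p₂ ≈ (-0.386, -0.678, 0.625); φ = arcsin(p_z) ≈ 38.69°, λ = atan2(p_y, p_x) ≈ -119.63°.

≈ (39°N, 120°W)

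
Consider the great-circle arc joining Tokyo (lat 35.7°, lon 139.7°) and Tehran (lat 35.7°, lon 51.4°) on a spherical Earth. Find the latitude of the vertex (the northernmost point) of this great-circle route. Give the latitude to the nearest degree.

The great circle lies in the plane with unit normal n̂ = (p₁ × p₂)/|p₁ × p₂|.
Here n̂_z ≈ -0.707; the vertex latitude is φ_max = arccos|n̂_z| ≈ 45.0°.
Check via Clairaut: cos φ_max = |cos φ₁| · sin C = cos(35.7°)·sin(60.5°) ≈ 0.707, again giving ≈ 45.0°.

≈ 45°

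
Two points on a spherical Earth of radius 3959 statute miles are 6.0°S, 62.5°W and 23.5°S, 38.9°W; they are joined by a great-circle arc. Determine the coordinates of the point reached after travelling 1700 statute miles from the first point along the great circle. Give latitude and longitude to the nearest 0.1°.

From cos δ = sin φ₁ sin φ₂ + cos φ₁ cos φ₂ cos Δλ, the central angle is δ ≈ 0.500 rad (28.7°). The total great-circle distance is δ·R ≈ 0.500 × 3959 ≈ 1981 mi, so the target fraction is f = 1700/1981 ≈ 0.858.
Interpolate at f ≈ 0.858 with slerp weights a = sin((1−f)δ)/sin δ ≈ 0.148, b = sin(fδ)/sin δ ≈ 0.868.
p = a·p₁ + b·p₂ ≈ (0.687, -0.630, -0.362); φ = arcsin(p_z) ≈ -21.19°, λ = atan2(p_y, p_x) ≈ -42.52°.

≈ 21.2°S, 42.5°W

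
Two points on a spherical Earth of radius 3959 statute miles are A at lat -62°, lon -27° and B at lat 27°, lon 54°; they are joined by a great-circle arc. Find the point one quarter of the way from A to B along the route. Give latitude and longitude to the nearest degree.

≈ lat -45°, lon 10°

From cos δ = sin φ₁ sin φ₂ + cos φ₁ cos φ₂ cos Δλ, the central angle is δ ≈ 1.913 rad (109.6°).
Interpolate at f = 1/4 with slerp weights a = sin((1−f)δ)/sin δ ≈ 1.052, b = sin(fδ)/sin δ ≈ 0.488.
p = a·p₁ + b·p₂ ≈ (0.696, 0.128, -0.707); φ = arcsin(p_z) ≈ -44.97°, λ = atan2(p_y, p_x) ≈ 10.42°.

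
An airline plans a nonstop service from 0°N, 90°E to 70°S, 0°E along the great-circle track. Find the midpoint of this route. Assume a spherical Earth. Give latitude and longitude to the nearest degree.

Write both endpoints as unit vectors p₁, p₂ with components (cos φ cos λ, cos φ sin λ, sin φ).
The central angle between the endpoints is δ = arccos(p₁·p₂) ≈ 1.571 rad (90.0°).
Interpolate at f = 1/2 with slerp weights a = sin((1−f)δ)/sin δ ≈ 0.707, b = sin(fδ)/sin δ ≈ 0.707.
p = a·p₁ + b·p₂ ≈ (0.242, 0.707, -0.664); φ = arcsin(p_z) ≈ -41.64°, λ = atan2(p_y, p_x) ≈ 71.12°.

≈ 42°S, 71°E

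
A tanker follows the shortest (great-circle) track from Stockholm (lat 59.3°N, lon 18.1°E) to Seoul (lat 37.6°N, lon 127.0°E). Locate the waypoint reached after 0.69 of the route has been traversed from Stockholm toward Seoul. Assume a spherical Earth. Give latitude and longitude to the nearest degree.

Convert each endpoint to a unit vector on the sphere (x = cos φ cos λ, y = cos φ sin λ, z = sin φ).
The central angle between the endpoints is δ = arccos(p₁·p₂) ≈ 1.166 rad (66.8°).
Interpolate at f = 0.69 with slerp weights a = sin((1−f)δ)/sin δ ≈ 0.385, b = sin(fδ)/sin δ ≈ 0.784.
p = a·p₁ + b·p₂ ≈ (-0.187, 0.557, 0.809); φ = arcsin(p_z) ≈ 54.01°, λ = atan2(p_y, p_x) ≈ 108.56°.

≈ lat 54°N, lon 109°E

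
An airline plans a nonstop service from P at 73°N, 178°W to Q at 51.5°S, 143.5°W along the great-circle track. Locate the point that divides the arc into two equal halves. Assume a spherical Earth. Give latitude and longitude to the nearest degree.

≈ 11°N, 154°W

The haversine formula gives a central angle δ ≈ 2.212 rad (126.8°) between the endpoints.
Interpolate at f = 1/2 with slerp weights a = sin((1−f)δ)/sin δ ≈ 1.116, b = sin(fδ)/sin δ ≈ 1.116.
p = a·p₁ + b·p₂ ≈ (-0.884, -0.425, 0.194); φ = arcsin(p_z) ≈ 11.18°, λ = atan2(p_y, p_x) ≈ -154.36°.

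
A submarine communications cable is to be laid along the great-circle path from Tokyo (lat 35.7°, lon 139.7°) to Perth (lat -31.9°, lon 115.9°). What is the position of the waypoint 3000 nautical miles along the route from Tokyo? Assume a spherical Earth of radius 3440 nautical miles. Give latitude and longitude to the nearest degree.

≈ lat -12°, lon 123°

The haversine formula gives a central angle δ ≈ 1.242 rad (71.2°) between the endpoints. The total great-circle distance is δ·R ≈ 1.242 × 3440 ≈ 4274 nmi, so the target fraction is f = 3000/4274 ≈ 0.702.
Interpolate at f ≈ 0.702 with slerp weights a = sin((1−f)δ)/sin δ ≈ 0.382, b = sin(fδ)/sin δ ≈ 0.809.
p = a·p₁ + b·p₂ ≈ (-0.537, 0.819, -0.204); φ = arcsin(p_z) ≈ -11.79°, λ = atan2(p_y, p_x) ≈ 123.26°.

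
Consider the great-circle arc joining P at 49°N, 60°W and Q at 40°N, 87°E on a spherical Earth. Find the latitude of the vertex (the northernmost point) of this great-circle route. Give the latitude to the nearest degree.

≈ 74°N

The great circle lies in the plane with unit normal n̂ = (p₁ × p₂)/|p₁ × p₂|.
Here n̂_z ≈ +0.274; the vertex latitude is φ_max = arccos|n̂_z| ≈ 74.1°.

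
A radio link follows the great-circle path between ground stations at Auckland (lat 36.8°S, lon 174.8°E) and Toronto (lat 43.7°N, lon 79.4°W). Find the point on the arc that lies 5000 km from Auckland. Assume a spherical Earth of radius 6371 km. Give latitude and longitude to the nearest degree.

Write both endpoints as unit vectors p₁, p₂ with components (cos φ cos λ, cos φ sin λ, sin φ).
The central angle between the endpoints is δ = arccos(p₁·p₂) ≈ 2.179 rad (124.9°). The total great-circle distance is δ·R ≈ 2.179 × 6371 ≈ 13883 km, so the target fraction is f = 5000/13883 ≈ 0.360.
Interpolate at f ≈ 0.360 with slerp weights a = sin((1−f)δ)/sin δ ≈ 1.200, b = sin(fδ)/sin δ ≈ 0.861.
p = a·p₁ + b·p₂ ≈ (-0.842, -0.525, -0.124); φ = arcsin(p_z) ≈ -7.10°, λ = atan2(p_y, p_x) ≈ -148.06°.

≈ lat 7°S, lon 148°W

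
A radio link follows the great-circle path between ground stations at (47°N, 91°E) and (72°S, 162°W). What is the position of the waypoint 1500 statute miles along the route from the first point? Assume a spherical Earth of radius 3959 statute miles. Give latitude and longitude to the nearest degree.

Write both endpoints as unit vectors p₁, p₂ with components (cos φ cos λ, cos φ sin λ, sin φ).
The central angle between the endpoints is δ = arccos(p₁·p₂) ≈ 2.430 rad (139.2°). The total great-circle distance is δ·R ≈ 2.430 × 3959 ≈ 9619 mi, so the target fraction is f = 1500/9619 ≈ 0.156.
Interpolate at f ≈ 0.156 with slerp weights a = sin((1−f)δ)/sin δ ≈ 1.358, b = sin(fδ)/sin δ ≈ 0.566.
p = a·p₁ + b·p₂ ≈ (-0.183, 0.872, 0.455); φ = arcsin(p_z) ≈ 27.03°, λ = atan2(p_y, p_x) ≈ 101.83°.

≈ (27°N, 102°E)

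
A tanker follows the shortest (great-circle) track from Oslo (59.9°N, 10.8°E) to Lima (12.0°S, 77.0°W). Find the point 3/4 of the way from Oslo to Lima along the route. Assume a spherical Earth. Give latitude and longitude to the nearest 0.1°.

From cos δ = sin φ₁ sin φ₂ + cos φ₁ cos φ₂ cos Δλ, the central angle is δ ≈ 1.733 rad (99.3°).
Interpolate at f = 3/4 with slerp weights a = sin((1−f)δ)/sin δ ≈ 0.425, b = sin(fδ)/sin δ ≈ 0.976.
p = a·p₁ + b·p₂ ≈ (0.424, -0.890, 0.165); φ = arcsin(p_z) ≈ 9.50°, λ = atan2(p_y, p_x) ≈ -64.52°.

≈ 9.5°N, 64.5°W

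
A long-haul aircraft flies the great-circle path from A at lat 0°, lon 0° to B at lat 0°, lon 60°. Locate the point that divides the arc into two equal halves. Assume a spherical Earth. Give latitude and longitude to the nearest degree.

Write both endpoints as unit vectors p₁, p₂ with components (cos φ cos λ, cos φ sin λ, sin φ).
The central angle between the endpoints is δ = arccos(p₁·p₂) ≈ 1.047 rad (60.0°).
Interpolate at f = 1/2 with slerp weights a = sin((1−f)δ)/sin δ ≈ 0.577, b = sin(fδ)/sin δ ≈ 0.577.
p = a·p₁ + b·p₂ ≈ (0.866, 0.500, 0.000); φ = arcsin(p_z) ≈ 0.00°, λ = atan2(p_y, p_x) ≈ 30.00°.

≈ lat 0°, lon 30°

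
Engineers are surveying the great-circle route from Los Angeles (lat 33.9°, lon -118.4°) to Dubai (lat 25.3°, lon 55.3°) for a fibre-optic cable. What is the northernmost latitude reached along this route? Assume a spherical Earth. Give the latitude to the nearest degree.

≈ 85°

The great circle lies in the plane with unit normal n̂ = (p₁ × p₂)/|p₁ × p₂|.
Here n̂_z ≈ +0.096; the vertex latitude is φ_max = arccos|n̂_z| ≈ 84.5°.
Check via Clairaut: cos φ_max = |cos φ₁| · sin C = cos(33.9°)·sin(6.6°) ≈ 0.096, again giving ≈ 84.5°.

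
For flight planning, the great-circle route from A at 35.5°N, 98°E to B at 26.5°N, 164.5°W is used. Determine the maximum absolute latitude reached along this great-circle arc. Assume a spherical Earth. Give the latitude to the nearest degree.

≈ 43°N

The great circle lies in the plane with unit normal n̂ = (p₁ × p₂)/|p₁ × p₂|.
Here n̂_z ≈ +0.732; the vertex latitude is φ_max = arccos|n̂_z| ≈ 42.9°.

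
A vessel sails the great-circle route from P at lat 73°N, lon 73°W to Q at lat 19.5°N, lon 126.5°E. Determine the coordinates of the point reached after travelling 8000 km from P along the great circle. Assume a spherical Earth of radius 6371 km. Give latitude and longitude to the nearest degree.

Convert each endpoint to a unit vector on the sphere (x = cos φ cos λ, y = cos φ sin λ, z = sin φ).
The central angle between the endpoints is δ = arccos(p₁·p₂) ≈ 1.511 rad (86.6°). The total great-circle distance is δ·R ≈ 1.511 × 6371 ≈ 9629 km, so the target fraction is f = 8000/9629 ≈ 0.831.
Interpolate at f ≈ 0.831 with slerp weights a = sin((1−f)δ)/sin δ ≈ 0.253, b = sin(fδ)/sin δ ≈ 0.952.
p = a·p₁ + b·p₂ ≈ (-0.512, 0.651, 0.560); φ = arcsin(p_z) ≈ 34.07°, λ = atan2(p_y, p_x) ≈ 128.21°.

≈ lat 34°N, lon 128°E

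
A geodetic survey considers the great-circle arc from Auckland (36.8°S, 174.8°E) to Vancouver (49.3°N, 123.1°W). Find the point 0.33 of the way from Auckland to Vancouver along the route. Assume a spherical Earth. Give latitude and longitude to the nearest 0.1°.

Convert each endpoint to a unit vector on the sphere (x = cos φ cos λ, y = cos φ sin λ, z = sin φ).
The central angle between the endpoints is δ = arccos(p₁·p₂) ≈ 1.782 rad (102.1°).
Interpolate at f = 0.33 with slerp weights a = sin((1−f)δ)/sin δ ≈ 0.951, b = sin(fδ)/sin δ ≈ 0.567.
p = a·p₁ + b·p₂ ≈ (-0.960, -0.241, -0.140); φ = arcsin(p_z) ≈ -8.02°, λ = atan2(p_y, p_x) ≈ -165.92°.

≈ 8.0°S, 165.9°W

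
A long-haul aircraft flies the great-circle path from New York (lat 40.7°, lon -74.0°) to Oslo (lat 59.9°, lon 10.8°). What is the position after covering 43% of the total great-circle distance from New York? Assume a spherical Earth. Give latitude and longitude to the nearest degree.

≈ lat 56°, lon -48°

The haversine formula gives a central angle δ ≈ 0.929 rad (53.2°) between the endpoints.
Interpolate at f = 0.43 with slerp weights a = sin((1−f)δ)/sin δ ≈ 0.631, b = sin(fδ)/sin δ ≈ 0.486.
p = a·p₁ + b·p₂ ≈ (0.371, -0.414, 0.831); φ = arcsin(p_z) ≈ 56.23°, λ = atan2(p_y, p_x) ≈ -48.13°.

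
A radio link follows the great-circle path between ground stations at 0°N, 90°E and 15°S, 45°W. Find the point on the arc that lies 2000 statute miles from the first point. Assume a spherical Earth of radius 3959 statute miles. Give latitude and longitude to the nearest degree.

≈ 10°S, 63°E

Write both endpoints as unit vectors p₁, p₂ with components (cos φ cos λ, cos φ sin λ, sin φ).
The central angle between the endpoints is δ = arccos(p₁·p₂) ≈ 2.323 rad (133.1°). The total great-circle distance is δ·R ≈ 2.323 × 3959 ≈ 9195 mi, so the target fraction is f = 2000/9195 ≈ 0.217.
Interpolate at f ≈ 0.217 with slerp weights a = sin((1−f)δ)/sin δ ≈ 1.328, b = sin(fδ)/sin δ ≈ 0.663.
p = a·p₁ + b·p₂ ≈ (0.453, 0.875, -0.171); φ = arcsin(p_z) ≈ -9.87°, λ = atan2(p_y, p_x) ≈ 62.65°.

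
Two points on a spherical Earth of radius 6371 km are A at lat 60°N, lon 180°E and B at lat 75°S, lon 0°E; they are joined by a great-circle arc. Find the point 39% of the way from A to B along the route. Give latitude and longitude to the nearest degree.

Convert each endpoint to a unit vector on the sphere (x = cos φ cos λ, y = cos φ sin λ, z = sin φ).
The central angle between the endpoints is δ = arccos(p₁·p₂) ≈ 2.880 rad (165.0°).
Interpolate at f = 0.39 with slerp weights a = sin((1−f)δ)/sin δ ≈ 3.797, b = sin(fδ)/sin δ ≈ 3.483.
p = a·p₁ + b·p₂ ≈ (-0.997, 0.000, -0.076); φ = arcsin(p_z) ≈ -4.35°, λ = atan2(p_y, p_x) ≈ 180.00°.

≈ lat 4°S, lon 180°E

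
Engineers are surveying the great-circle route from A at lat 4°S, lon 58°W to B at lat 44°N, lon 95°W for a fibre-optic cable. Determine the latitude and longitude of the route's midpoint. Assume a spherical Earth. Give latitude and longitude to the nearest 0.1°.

≈ lat 21.0°N, lon 73.4°W

From cos δ = sin φ₁ sin φ₂ + cos φ₁ cos φ₂ cos Δλ, the central angle is δ ≈ 1.019 rad (58.4°).
Interpolate at f = 1/2 with slerp weights a = sin((1−f)δ)/sin δ ≈ 0.573, b = sin(fδ)/sin δ ≈ 0.573.
p = a·p₁ + b·p₂ ≈ (0.267, -0.895, 0.358); φ = arcsin(p_z) ≈ 20.97°, λ = atan2(p_y, p_x) ≈ -73.40°.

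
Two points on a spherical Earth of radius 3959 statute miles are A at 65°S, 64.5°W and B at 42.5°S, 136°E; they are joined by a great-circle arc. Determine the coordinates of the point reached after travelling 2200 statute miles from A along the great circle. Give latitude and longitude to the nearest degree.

≈ 80°S, 170°E

The haversine formula gives a central angle δ ≈ 1.245 rad (71.3°) between the endpoints. The total great-circle distance is δ·R ≈ 1.245 × 3959 ≈ 4927 mi, so the target fraction is f = 2200/4927 ≈ 0.446.
Interpolate at f ≈ 0.446 with slerp weights a = sin((1−f)δ)/sin δ ≈ 0.671, b = sin(fδ)/sin δ ≈ 0.557.
p = a·p₁ + b·p₂ ≈ (-0.173, 0.029, -0.984); φ = arcsin(p_z) ≈ -79.88°, λ = atan2(p_y, p_x) ≈ 170.42°.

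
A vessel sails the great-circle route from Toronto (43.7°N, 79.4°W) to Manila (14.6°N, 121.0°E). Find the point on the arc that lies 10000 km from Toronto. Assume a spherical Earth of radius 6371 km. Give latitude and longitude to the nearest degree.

Write both endpoints as unit vectors p₁, p₂ with components (cos φ cos λ, cos φ sin λ, sin φ).
The central angle between the endpoints is δ = arccos(p₁·p₂) ≈ 2.073 rad (118.8°). The total great-circle distance is δ·R ≈ 2.073 × 6371 ≈ 13209 km, so the target fraction is f = 10000/13209 ≈ 0.757.
Interpolate at f ≈ 0.757 with slerp weights a = sin((1−f)δ)/sin δ ≈ 0.551, b = sin(fδ)/sin δ ≈ 1.141.
p = a·p₁ + b·p₂ ≈ (-0.495, 0.555, 0.668); φ = arcsin(p_z) ≈ 41.92°, λ = atan2(p_y, p_x) ≈ 131.75°.

≈ 42°N, 132°E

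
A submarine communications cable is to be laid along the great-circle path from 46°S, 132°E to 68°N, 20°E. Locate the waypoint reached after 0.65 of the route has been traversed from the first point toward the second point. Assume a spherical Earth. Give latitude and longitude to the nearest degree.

≈ 37°N, 90°E

The haversine formula gives a central angle δ ≈ 2.441 rad (139.9°) between the endpoints.
Interpolate at f = 0.65 with slerp weights a = sin((1−f)δ)/sin δ ≈ 1.170, b = sin(fδ)/sin δ ≈ 1.551.
p = a·p₁ + b·p₂ ≈ (0.002, 0.803, 0.597); φ = arcsin(p_z) ≈ 36.62°, λ = atan2(p_y, p_x) ≈ 89.84°.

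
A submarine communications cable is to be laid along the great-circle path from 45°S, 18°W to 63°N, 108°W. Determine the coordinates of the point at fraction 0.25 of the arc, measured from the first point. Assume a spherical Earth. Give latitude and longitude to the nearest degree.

From cos δ = sin φ₁ sin φ₂ + cos φ₁ cos φ₂ cos Δλ, the central angle is δ ≈ 2.252 rad (129.1°).
Interpolate at f = 0.25 with slerp weights a = sin((1−f)δ)/sin δ ≈ 1.279, b = sin(fδ)/sin δ ≈ 0.687.
p = a·p₁ + b·p₂ ≈ (0.763, -0.576, -0.292); φ = arcsin(p_z) ≈ -16.96°, λ = atan2(p_y, p_x) ≈ -37.04°.

≈ 17°S, 37°W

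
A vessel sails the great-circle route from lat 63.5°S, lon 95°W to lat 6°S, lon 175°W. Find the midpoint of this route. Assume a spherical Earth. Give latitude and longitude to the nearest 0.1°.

Write both endpoints as unit vectors p₁, p₂ with components (cos φ cos λ, cos φ sin λ, sin φ).
The central angle between the endpoints is δ = arccos(p₁·p₂) ≈ 1.399 rad (80.2°).
Interpolate at f = 1/2 with slerp weights a = sin((1−f)δ)/sin δ ≈ 0.654, b = sin(fδ)/sin δ ≈ 0.654.
p = a·p₁ + b·p₂ ≈ (-0.673, -0.347, -0.653); φ = arcsin(p_z) ≈ -40.78°, λ = atan2(p_y, p_x) ≈ -152.71°.

≈ lat 40.8°S, lon 152.7°W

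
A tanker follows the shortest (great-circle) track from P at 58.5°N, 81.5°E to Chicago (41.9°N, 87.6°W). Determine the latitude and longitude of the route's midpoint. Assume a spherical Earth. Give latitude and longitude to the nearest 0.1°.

The haversine formula gives a central angle δ ≈ 1.382 rad (79.2°) between the endpoints.
Interpolate at f = 1/2 with slerp weights a = sin((1−f)δ)/sin δ ≈ 0.649, b = sin(fδ)/sin δ ≈ 0.649.
p = a·p₁ + b·p₂ ≈ (0.070, -0.147, 0.987); φ = arcsin(p_z) ≈ 80.61°, λ = atan2(p_y, p_x) ≈ -64.46°.

≈ 80.6°N, 64.5°W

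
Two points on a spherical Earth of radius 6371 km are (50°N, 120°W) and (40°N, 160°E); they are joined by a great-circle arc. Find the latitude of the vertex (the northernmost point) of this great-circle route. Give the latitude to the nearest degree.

The great circle lies in the plane with unit normal n̂ = (p₁ × p₂)/|p₁ × p₂|.
Here n̂_z ≈ -0.594; the vertex latitude is φ_max = arccos|n̂_z| ≈ 53.5°.
Check via Clairaut: cos φ_max = |cos φ₁| · sin C = cos(50.0°)·sin(67.6°) ≈ 0.594, again giving ≈ 53.5°.

≈ 54°N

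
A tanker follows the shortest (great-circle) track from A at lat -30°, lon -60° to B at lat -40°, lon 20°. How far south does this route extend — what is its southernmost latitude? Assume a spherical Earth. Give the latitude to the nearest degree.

The great circle lies in the plane with unit normal n̂ = (p₁ × p₂)/|p₁ × p₂|.
Here n̂_z ≈ +0.726; the vertex latitude is φ_max = arccos|n̂_z| ≈ 43.4°.
Check via Clairaut: cos φ_max = |cos φ₁| · sin C = cos(30.0°)·sin(123.0°) ≈ 0.726, again giving ≈ 43.4°.

≈ -43°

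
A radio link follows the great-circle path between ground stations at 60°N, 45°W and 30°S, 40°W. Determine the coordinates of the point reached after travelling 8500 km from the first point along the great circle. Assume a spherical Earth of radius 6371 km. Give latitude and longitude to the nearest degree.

≈ 16°S, 41°W

Write both endpoints as unit vectors p₁, p₂ with components (cos φ cos λ, cos φ sin λ, sin φ).
The central angle between the endpoints is δ = arccos(p₁·p₂) ≈ 1.572 rad (90.1°). The total great-circle distance is δ·R ≈ 1.572 × 6371 ≈ 10018 km, so the target fraction is f = 8500/10018 ≈ 0.848.
Interpolate at f ≈ 0.848 with slerp weights a = sin((1−f)δ)/sin δ ≈ 0.236, b = sin(fδ)/sin δ ≈ 0.972.
p = a·p₁ + b·p₂ ≈ (0.728, -0.625, -0.282); φ = arcsin(p_z) ≈ -16.36°, λ = atan2(p_y, p_x) ≈ -40.61°.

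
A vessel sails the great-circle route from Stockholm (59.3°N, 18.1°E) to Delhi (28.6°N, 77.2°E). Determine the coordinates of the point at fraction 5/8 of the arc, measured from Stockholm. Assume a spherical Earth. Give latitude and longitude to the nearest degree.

≈ 43°N, 63°E

From cos δ = sin φ₁ sin φ₂ + cos φ₁ cos φ₂ cos Δλ, the central angle is δ ≈ 0.874 rad (50.1°).
Interpolate at f = 5/8 with slerp weights a = sin((1−f)δ)/sin δ ≈ 0.420, b = sin(fδ)/sin δ ≈ 0.677.
p = a·p₁ + b·p₂ ≈ (0.335, 0.647, 0.685); φ = arcsin(p_z) ≈ 43.25°, λ = atan2(p_y, p_x) ≈ 62.58°.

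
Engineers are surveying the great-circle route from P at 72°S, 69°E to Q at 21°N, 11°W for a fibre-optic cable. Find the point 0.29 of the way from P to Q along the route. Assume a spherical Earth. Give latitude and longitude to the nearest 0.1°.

From cos δ = sin φ₁ sin φ₂ + cos φ₁ cos φ₂ cos Δλ, the central angle is δ ≈ 1.866 rad (106.9°).
Interpolate at f = 0.29 with slerp weights a = sin((1−f)δ)/sin δ ≈ 1.014, b = sin(fδ)/sin δ ≈ 0.538.
p = a·p₁ + b·p₂ ≈ (0.606, 0.197, -0.771); φ = arcsin(p_z) ≈ -50.46°, λ = atan2(p_y, p_x) ≈ 17.98°.

≈ 50.5°S, 18.0°E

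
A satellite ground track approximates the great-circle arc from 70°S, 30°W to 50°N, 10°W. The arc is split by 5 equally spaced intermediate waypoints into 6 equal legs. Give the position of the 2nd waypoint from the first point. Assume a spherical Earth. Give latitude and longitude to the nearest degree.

Convert each endpoint to a unit vector on the sphere (x = cos φ cos λ, y = cos φ sin λ, z = sin φ).
The central angle between the endpoints is δ = arccos(p₁·p₂) ≈ 2.110 rad (120.9°).
Interpolate at f = 2/6 with slerp weights a = sin((1−f)δ)/sin δ ≈ 1.149, b = sin(fδ)/sin δ ≈ 0.754.
p = a·p₁ + b·p₂ ≈ (0.817, -0.281, -0.503); φ = arcsin(p_z) ≈ -30.19°, λ = atan2(p_y, p_x) ≈ -18.95°.

≈ 30°S, 19°W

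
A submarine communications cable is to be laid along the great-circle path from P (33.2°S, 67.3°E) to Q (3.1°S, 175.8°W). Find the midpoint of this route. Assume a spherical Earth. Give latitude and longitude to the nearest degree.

Write both endpoints as unit vectors p₁, p₂ with components (cos φ cos λ, cos φ sin λ, sin φ).
The central angle between the endpoints is δ = arccos(p₁·p₂) ≈ 1.927 rad (110.4°).
Interpolate at f = 1/2 with slerp weights a = sin((1−f)δ)/sin δ ≈ 0.876, b = sin(fδ)/sin δ ≈ 0.876.
p = a·p₁ + b·p₂ ≈ (-0.589, 0.612, -0.527); φ = arcsin(p_z) ≈ -31.81°, λ = atan2(p_y, p_x) ≈ 133.92°.

≈ (32°S, 134°E)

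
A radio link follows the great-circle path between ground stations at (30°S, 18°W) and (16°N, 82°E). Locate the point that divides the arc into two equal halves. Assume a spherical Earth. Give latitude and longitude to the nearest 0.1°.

From cos δ = sin φ₁ sin φ₂ + cos φ₁ cos φ₂ cos Δλ, the central angle is δ ≈ 1.857 rad (106.4°).
Interpolate at f = 1/2 with slerp weights a = sin((1−f)δ)/sin δ ≈ 0.835, b = sin(fδ)/sin δ ≈ 0.835.
p = a·p₁ + b·p₂ ≈ (0.799, 0.571, -0.187); φ = arcsin(p_z) ≈ -10.79°, λ = atan2(p_y, p_x) ≈ 35.55°.

≈ (10.8°S, 35.6°E)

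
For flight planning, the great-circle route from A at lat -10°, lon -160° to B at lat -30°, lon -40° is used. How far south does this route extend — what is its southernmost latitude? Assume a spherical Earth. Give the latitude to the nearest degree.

≈ -38°

The great circle lies in the plane with unit normal n̂ = (p₁ × p₂)/|p₁ × p₂|.
Here n̂_z ≈ +0.785; the vertex latitude is φ_max = arccos|n̂_z| ≈ 38.3°.
Check via Clairaut: cos φ_max = |cos φ₁| · sin C = cos(10.0°)·sin(127.1°) ≈ 0.785, again giving ≈ 38.3°.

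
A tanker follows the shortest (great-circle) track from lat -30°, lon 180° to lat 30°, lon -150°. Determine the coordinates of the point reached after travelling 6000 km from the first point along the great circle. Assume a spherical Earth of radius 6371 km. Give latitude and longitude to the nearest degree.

≈ lat 19°, lon -156°

Convert each endpoint to a unit vector on the sphere (x = cos φ cos λ, y = cos φ sin λ, z = sin φ).
The central angle between the endpoints is δ = arccos(p₁·p₂) ≈ 1.160 rad (66.5°). The total great-circle distance is δ·R ≈ 1.160 × 6371 ≈ 7389 km, so the target fraction is f = 6000/7389 ≈ 0.812.
Interpolate at f ≈ 0.812 with slerp weights a = sin((1−f)δ)/sin δ ≈ 0.236, b = sin(fδ)/sin δ ≈ 0.882.
p = a·p₁ + b·p₂ ≈ (-0.866, -0.382, 0.323); φ = arcsin(p_z) ≈ 18.85°, λ = atan2(p_y, p_x) ≈ -156.20°.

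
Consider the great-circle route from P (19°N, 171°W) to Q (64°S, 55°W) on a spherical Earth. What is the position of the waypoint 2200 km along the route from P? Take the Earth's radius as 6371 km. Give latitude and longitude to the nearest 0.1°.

≈ (1.2°N, 162.3°W)

Write both endpoints as unit vectors p₁, p₂ with components (cos φ cos λ, cos φ sin λ, sin φ).
The central angle between the endpoints is δ = arccos(p₁·p₂) ≈ 2.065 rad (118.3°). The total great-circle distance is δ·R ≈ 2.065 × 6371 ≈ 13156 km, so the target fraction is f = 2200/13156 ≈ 0.167.
Interpolate at f ≈ 0.167 with slerp weights a = sin((1−f)δ)/sin δ ≈ 1.123, b = sin(fδ)/sin δ ≈ 0.384.
p = a·p₁ + b·p₂ ≈ (-0.952, -0.304, 0.020); φ = arcsin(p_z) ≈ 1.15°, λ = atan2(p_y, p_x) ≈ -162.28°.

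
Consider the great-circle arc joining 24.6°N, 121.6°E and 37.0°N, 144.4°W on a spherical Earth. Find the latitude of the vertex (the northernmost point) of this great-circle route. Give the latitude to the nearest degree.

The great circle lies in the plane with unit normal n̂ = (p₁ × p₂)/|p₁ × p₂|.
Here n̂_z ≈ +0.739; the vertex latitude is φ_max = arccos|n̂_z| ≈ 42.3°.

≈ 42°N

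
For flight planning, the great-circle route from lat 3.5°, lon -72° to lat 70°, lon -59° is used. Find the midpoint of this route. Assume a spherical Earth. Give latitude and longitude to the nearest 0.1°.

≈ lat 36.9°, lon -68.7°

Convert each endpoint to a unit vector on the sphere (x = cos φ cos λ, y = cos φ sin λ, z = sin φ).
The central angle between the endpoints is δ = arccos(p₁·p₂) ≈ 1.170 rad (67.0°).
Interpolate at f = 1/2 with slerp weights a = sin((1−f)δ)/sin δ ≈ 0.600, b = sin(fδ)/sin δ ≈ 0.600.
p = a·p₁ + b·p₂ ≈ (0.291, -0.745, 0.600); φ = arcsin(p_z) ≈ 36.88°, λ = atan2(p_y, p_x) ≈ -68.69°.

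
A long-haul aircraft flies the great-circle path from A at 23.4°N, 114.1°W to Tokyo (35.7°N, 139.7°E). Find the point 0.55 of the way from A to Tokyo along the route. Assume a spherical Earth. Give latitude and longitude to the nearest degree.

Write both endpoints as unit vectors p₁, p₂ with components (cos φ cos λ, cos φ sin λ, sin φ).
The central angle between the endpoints is δ = arccos(p₁·p₂) ≈ 1.547 rad (88.6°).
Interpolate at f = 0.55 with slerp weights a = sin((1−f)δ)/sin δ ≈ 0.641, b = sin(fδ)/sin δ ≈ 0.752.
p = a·p₁ + b·p₂ ≈ (-0.706, -0.142, 0.694); φ = arcsin(p_z) ≈ 43.92°, λ = atan2(p_y, p_x) ≈ -168.60°.

≈ 44°N, 169°W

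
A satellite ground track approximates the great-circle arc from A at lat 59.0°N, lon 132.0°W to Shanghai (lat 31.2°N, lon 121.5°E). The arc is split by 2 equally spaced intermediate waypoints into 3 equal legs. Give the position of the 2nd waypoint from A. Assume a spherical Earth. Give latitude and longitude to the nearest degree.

≈ lat 50°N, lon 141°E

Convert each endpoint to a unit vector on the sphere (x = cos φ cos λ, y = cos φ sin λ, z = sin φ).
The central angle between the endpoints is δ = arccos(p₁·p₂) ≈ 1.246 rad (71.4°).
Interpolate at f = 2/3 with slerp weights a = sin((1−f)δ)/sin δ ≈ 0.426, b = sin(fδ)/sin δ ≈ 0.779.
p = a·p₁ + b·p₂ ≈ (-0.495, 0.405, 0.769); φ = arcsin(p_z) ≈ 50.23°, λ = atan2(p_y, p_x) ≈ 140.69°.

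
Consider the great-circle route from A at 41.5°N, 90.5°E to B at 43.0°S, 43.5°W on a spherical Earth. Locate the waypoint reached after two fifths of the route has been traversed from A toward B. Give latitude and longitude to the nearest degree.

≈ 8°N, 36°E

Convert each endpoint to a unit vector on the sphere (x = cos φ cos λ, y = cos φ sin λ, z = sin φ).
The central angle between the endpoints is δ = arccos(p₁·p₂) ≈ 2.554 rad (146.3°).
Interpolate at f = 2/5 with slerp weights a = sin((1−f)δ)/sin δ ≈ 1.803, b = sin(fδ)/sin δ ≈ 1.539.
p = a·p₁ + b·p₂ ≈ (0.805, 0.576, 0.145); φ = arcsin(p_z) ≈ 8.34°, λ = atan2(p_y, p_x) ≈ 35.57°.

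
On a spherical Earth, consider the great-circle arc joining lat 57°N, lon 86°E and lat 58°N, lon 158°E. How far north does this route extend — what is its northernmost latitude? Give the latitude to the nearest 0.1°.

≈ 62.7°N

The great circle lies in the plane with unit normal n̂ = (p₁ × p₂)/|p₁ × p₂|.
Here n̂_z ≈ +0.458; the vertex latitude is φ_max = arccos|n̂_z| ≈ 62.7°.
Check via Clairaut: cos φ_max = |cos φ₁| · sin C = cos(57.0°)·sin(57.2°) ≈ 0.458, again giving ≈ 62.7°.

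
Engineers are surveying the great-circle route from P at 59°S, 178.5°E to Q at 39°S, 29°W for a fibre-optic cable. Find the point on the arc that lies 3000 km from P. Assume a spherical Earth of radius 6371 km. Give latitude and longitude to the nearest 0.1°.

Convert each endpoint to a unit vector on the sphere (x = cos φ cos λ, y = cos φ sin λ, z = sin φ).
The central angle between the endpoints is δ = arccos(p₁·p₂) ≈ 1.385 rad (79.4°). The total great-circle distance is δ·R ≈ 1.385 × 6371 ≈ 8826 km, so the target fraction is f = 3000/8826 ≈ 0.340.
Interpolate at f ≈ 0.340 with slerp weights a = sin((1−f)δ)/sin δ ≈ 0.806, b = sin(fδ)/sin δ ≈ 0.462.
p = a·p₁ + b·p₂ ≈ (-0.101, -0.163, -0.981); φ = arcsin(p_z) ≈ -78.93°, λ = atan2(p_y, p_x) ≈ -121.84°.

≈ 78.9°S, 121.8°W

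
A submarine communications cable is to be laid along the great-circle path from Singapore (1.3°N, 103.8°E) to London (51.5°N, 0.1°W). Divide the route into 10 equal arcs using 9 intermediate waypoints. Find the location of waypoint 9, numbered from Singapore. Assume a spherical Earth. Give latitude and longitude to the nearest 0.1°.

From cos δ = sin φ₁ sin φ₂ + cos φ₁ cos φ₂ cos Δλ, the central angle is δ ≈ 1.703 rad (97.6°).
Interpolate at f = 9/10 with slerp weights a = sin((1−f)δ)/sin δ ≈ 0.171, b = sin(fδ)/sin δ ≈ 1.008.
p = a·p₁ + b·p₂ ≈ (0.587, 0.165, 0.793); φ = arcsin(p_z) ≈ 52.45°, λ = atan2(p_y, p_x) ≈ 15.70°.

≈ 52.4°N, 15.7°E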